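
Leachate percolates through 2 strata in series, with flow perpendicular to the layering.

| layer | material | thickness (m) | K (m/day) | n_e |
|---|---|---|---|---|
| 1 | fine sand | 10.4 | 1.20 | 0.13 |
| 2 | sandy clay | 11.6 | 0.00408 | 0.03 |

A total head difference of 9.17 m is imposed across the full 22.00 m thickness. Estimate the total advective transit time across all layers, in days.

529

With flow normal to the layers, continuity requires the same specific discharge q through every layer.
Σ(b_i/K_i) = 10.4/1.20 + 11.6/0.00408 = 2852 d.
q = Δh / Σ(b_i/K_i) = 9.17 / 2852 = 0.003216 m/day.
In each layer the seepage velocity is v_i = q/n_i, so the layer transit time is t_i = b_i·n_i / q:
  layer 1 (fine sand): t_1 = 10.4 × 0.13 / 0.003216 = 420.5 d
  layer 2 (sandy clay): t_2 = 11.6 × 0.03 / 0.003216 = 108.2 d
Total t = Σ t_i = 528.7 days.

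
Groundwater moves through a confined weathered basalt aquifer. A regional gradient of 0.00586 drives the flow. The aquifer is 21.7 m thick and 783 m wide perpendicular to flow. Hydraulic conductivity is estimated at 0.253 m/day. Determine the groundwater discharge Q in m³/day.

25.2

Cross-sectional area A = 783 × 21.7 = 16991 m².
Hydraulic gradient i = 0.00586.
Darcy's law: Q = K · A · i = 0.2530 × 16991 × 0.005860 = 25.19 m³/day.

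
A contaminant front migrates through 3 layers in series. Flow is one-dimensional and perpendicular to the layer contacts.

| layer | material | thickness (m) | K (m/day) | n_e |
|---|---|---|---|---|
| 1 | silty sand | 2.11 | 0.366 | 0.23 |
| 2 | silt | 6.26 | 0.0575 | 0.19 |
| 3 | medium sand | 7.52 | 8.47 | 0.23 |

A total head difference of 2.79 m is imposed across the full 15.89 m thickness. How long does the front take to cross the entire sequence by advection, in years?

0.386

With flow normal to the layers, continuity requires the same specific discharge q through every layer.
Σ(b_i/K_i) = 2.11/0.366 + 6.26/0.0575 + 7.52/8.47 = 115.5 d.
q = Δh / Σ(b_i/K_i) = 2.79 / 115.5 = 0.02415 m/day.
In each layer the seepage velocity is v_i = q/n_i, so the layer transit time is t_i = b_i·n_i / q:
  layer 1 (silty sand): t_1 = 2.11 × 0.23 / 0.02415 = 20.09 d
  layer 2 (silt): t_2 = 6.26 × 0.19 / 0.02415 = 49.25 d
  layer 3 (medium sand): t_3 = 7.52 × 0.23 / 0.02415 = 71.62 d
Total t = Σ t_i = 141.0 days = 0.3859 years.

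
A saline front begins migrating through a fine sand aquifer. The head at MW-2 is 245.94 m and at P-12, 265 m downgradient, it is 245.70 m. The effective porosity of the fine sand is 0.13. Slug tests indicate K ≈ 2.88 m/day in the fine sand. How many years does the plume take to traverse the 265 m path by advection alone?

Hydraulic gradient i = (245.94 − 245.70) / 265 = 0.24 / 265 = 0.0009057.
Darcy flux q = K · i = 2.880 × 0.0009057 = 0.002608 m/day.
Seepage velocity v = q / n_e = 0.002608 / 0.13 = 0.02006 m/day.
Travel time t = L / v = 265 / 0.02006 = 13208 days = 36.16 years.

36.2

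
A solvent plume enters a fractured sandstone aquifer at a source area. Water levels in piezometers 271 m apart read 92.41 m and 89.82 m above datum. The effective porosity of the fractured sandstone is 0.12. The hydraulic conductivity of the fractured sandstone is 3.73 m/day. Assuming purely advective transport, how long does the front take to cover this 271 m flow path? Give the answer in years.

2.50

Hydraulic gradient i = (92.41 − 89.82) / 271 = 2.59 / 271 = 0.009557.
Darcy flux q = K · i = 3.730 × 0.009557 = 0.03565 m/day.
Seepage velocity v = q / n_e = 0.03565 / 0.12 = 0.2971 m/day.
Travel time t = L / v = 271 / 0.2971 = 912.2 days = 2.498 years.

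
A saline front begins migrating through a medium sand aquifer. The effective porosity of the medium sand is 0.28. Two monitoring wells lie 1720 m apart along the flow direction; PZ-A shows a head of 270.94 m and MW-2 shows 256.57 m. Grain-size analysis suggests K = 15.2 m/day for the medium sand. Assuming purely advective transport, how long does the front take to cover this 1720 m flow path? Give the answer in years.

Hydraulic gradient i = (270.94 − 256.57) / 1720 = 14.37 / 1720 = 0.008355.
Darcy flux q = K · i = 15.20 × 0.008355 = 0.1270 m/day.
Seepage velocity v = q / n_e = 0.1270 / 0.28 = 0.4535 m/day.
Travel time t = L / v = 1720 / 0.4535 = 3792 days = 10.38 years.

10.4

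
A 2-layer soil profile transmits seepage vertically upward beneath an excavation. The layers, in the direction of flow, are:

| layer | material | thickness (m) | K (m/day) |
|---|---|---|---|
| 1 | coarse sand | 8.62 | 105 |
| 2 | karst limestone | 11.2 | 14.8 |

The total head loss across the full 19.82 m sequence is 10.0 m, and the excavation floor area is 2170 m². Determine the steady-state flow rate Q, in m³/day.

25900

Flow is perpendicular to layering, so the layers act in series and the equivalent K is the thickness-weighted harmonic mean.
Total thickness L = 8.62 + 11.2 = 19.82 m.
Σ(b_i/K_i) = 8.62/105 + 11.2/14.8 = 0.8389 d.
K_eq = L / Σ(b_i/K_i) = 19.82 / 0.8389 = 23.63 m/day.
Q = K_eq · A · (Δh/L) = 23.63 × 2170 × (10.0/19.82) = 25869 m³/day.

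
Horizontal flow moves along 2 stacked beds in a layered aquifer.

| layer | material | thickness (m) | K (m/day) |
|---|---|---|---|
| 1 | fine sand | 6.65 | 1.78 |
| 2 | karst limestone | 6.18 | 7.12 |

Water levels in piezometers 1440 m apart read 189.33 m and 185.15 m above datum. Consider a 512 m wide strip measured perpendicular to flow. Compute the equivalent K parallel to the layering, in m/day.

4.35

Flow is parallel to layering, so each bed carries its own Darcy discharge and the transmissivities add.
Σ(K_i·b_i) = 1.78×6.65 + 7.12×6.18 = 55.84 m²/day.
Total thickness b = 12.83 m, so K_eq = Σ(K_i·b_i)/b = 4.352 m/day.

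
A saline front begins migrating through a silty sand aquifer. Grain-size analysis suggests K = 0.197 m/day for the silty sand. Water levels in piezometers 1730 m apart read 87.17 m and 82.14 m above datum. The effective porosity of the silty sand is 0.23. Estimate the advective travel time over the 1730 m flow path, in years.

Hydraulic gradient i = (87.17 − 82.14) / 1730 = 5.03 / 1730 = 0.002908.
Darcy flux q = K · i = 0.1970 × 0.002908 = 0.0005728 m/day.
Seepage velocity v = q / n_e = 0.0005728 / 0.23 = 0.002490 m/day.
Travel time t = L / v = 1730 / 0.002490 = 6.947e+05 days = 1902 years.

1900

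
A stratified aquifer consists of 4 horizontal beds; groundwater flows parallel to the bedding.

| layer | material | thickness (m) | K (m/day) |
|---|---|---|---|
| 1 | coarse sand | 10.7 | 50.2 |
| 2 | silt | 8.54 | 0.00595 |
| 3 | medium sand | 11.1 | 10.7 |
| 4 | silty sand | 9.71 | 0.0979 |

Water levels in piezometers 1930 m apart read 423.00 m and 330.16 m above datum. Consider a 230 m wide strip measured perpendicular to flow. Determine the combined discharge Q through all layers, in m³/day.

Flow is parallel to layering, so each bed carries its own Darcy discharge and the transmissivities add.
Σ(K_i·b_i) = 50.2×10.7 + 0.00595×8.54 + 10.7×11.1 + 0.0979×9.71 = 656.9 m²/day.
Hydraulic gradient i = (423.00 − 330.16) / 1930 = 92.84 / 1930 = 0.04810.
Q = Σ(K_i·b_i) · W · i = 656.9 × 230 × 0.04810 = 7268 m³/day.

7270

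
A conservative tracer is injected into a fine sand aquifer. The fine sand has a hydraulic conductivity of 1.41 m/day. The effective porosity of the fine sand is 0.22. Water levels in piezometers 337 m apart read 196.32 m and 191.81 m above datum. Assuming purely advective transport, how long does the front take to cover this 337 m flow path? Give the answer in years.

Hydraulic gradient i = (196.32 − 191.81) / 337 = 4.51 / 337 = 0.01338.
Darcy flux q = K · i = 1.410 × 0.01338 = 0.01887 m/day.
Seepage velocity v = q / n_e = 0.01887 / 0.22 = 0.08577 m/day.
Travel time t = L / v = 337 / 0.08577 = 3929 days = 10.76 years.

10.8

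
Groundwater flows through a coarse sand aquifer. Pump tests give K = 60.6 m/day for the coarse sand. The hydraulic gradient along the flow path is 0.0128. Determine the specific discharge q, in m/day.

0.776

Hydraulic gradient i = 0.0128.
Specific discharge q = K · i = 60.60 × 0.01280 = 0.7757 m/day.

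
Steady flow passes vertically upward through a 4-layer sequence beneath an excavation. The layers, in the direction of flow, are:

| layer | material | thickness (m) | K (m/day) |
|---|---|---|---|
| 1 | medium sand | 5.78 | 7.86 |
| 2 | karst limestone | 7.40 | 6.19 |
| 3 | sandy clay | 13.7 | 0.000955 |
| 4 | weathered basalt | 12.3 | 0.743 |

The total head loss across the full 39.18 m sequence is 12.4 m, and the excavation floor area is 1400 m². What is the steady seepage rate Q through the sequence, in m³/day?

1.21

Flow is perpendicular to layering, so the layers act in series and the equivalent K is the thickness-weighted harmonic mean.
Total thickness L = 5.78 + 7.40 + 13.7 + 12.3 = 39.18 m.
Σ(b_i/K_i) = 5.78/7.86 + 7.40/6.19 + 13.7/0.000955 + 12.3/0.743 = 14364 d.
K_eq = L / Σ(b_i/K_i) = 39.18 / 14364 = 0.002728 m/day.
Q = K_eq · A · (Δh/L) = 0.002728 × 1400 × (12.4/39.18) = 1.209 m³/day.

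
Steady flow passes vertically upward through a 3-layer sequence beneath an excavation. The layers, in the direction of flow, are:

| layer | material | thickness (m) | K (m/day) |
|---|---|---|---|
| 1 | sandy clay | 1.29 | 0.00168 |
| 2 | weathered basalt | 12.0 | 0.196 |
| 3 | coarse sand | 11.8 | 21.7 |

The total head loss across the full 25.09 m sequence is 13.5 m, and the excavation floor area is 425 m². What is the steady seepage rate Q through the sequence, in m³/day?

Flow is perpendicular to layering, so the layers act in series and the equivalent K is the thickness-weighted harmonic mean.
Total thickness L = 1.29 + 12.0 + 11.8 = 25.09 m.
Σ(b_i/K_i) = 1.29/0.00168 + 12.0/0.196 + 11.8/21.7 = 829.6 d.
K_eq = L / Σ(b_i/K_i) = 25.09 / 829.6 = 0.03024 m/day.
Q = K_eq · A · (Δh/L) = 0.03024 × 425 × (13.5/25.09) = 6.916 m³/day.

6.92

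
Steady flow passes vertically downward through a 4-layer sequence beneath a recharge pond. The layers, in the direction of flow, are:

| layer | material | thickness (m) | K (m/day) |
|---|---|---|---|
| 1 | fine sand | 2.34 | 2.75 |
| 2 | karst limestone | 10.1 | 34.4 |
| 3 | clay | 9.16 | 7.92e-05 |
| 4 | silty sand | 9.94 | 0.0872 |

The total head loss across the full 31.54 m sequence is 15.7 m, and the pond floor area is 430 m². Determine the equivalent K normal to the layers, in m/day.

0.000272

Flow is perpendicular to layering, so the layers act in series and the equivalent K is the thickness-weighted harmonic mean.
Total thickness L = 2.34 + 10.1 + 9.16 + 9.94 = 31.54 m.
Σ(b_i/K_i) = 2.34/2.75 + 10.1/34.4 + 9.16/7.92e-05 + 9.94/0.0872 = 1.158e+05 d.
K_eq = L / Σ(b_i/K_i) = 31.54 / 1.158e+05 = 0.0002724 m/day.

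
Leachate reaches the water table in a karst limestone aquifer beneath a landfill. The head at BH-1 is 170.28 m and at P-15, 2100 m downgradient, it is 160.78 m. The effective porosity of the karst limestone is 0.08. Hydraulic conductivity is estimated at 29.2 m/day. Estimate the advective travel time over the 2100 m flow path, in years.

3.48

Hydraulic gradient i = (170.28 − 160.78) / 2100 = 9.5 / 2100 = 0.004524.
Darcy flux q = K · i = 29.20 × 0.004524 = 0.1321 m/day.
Seepage velocity v = q / n_e = 0.1321 / 0.08 = 1.651 m/day.
Travel time t = L / v = 2100 / 1.651 = 1272 days = 3.482 years.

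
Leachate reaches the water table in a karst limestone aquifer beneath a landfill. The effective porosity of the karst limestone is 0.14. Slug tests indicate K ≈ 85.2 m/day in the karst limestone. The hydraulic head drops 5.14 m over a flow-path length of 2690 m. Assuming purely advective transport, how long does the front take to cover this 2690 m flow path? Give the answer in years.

Hydraulic gradient i = Δh / L = 5.14 / 2690 = 0.001911.
Darcy flux q = K · i = 85.20 × 0.001911 = 0.1628 m/day.
Seepage velocity v = q / n_e = 0.1628 / 0.14 = 1.163 m/day.
Travel time t = L / v = 2690 / 1.163 = 2313 days = 6.333 years.

6.33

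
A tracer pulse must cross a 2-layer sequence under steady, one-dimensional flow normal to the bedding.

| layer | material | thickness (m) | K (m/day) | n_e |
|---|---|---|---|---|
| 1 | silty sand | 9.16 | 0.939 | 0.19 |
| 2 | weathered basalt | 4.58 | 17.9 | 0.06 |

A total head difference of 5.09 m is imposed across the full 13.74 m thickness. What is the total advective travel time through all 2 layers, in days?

3.96

With flow normal to the layers, continuity requires the same specific discharge q through every layer.
Σ(b_i/K_i) = 9.16/0.939 + 4.58/17.9 = 10.01 d.
q = Δh / Σ(b_i/K_i) = 5.09 / 10.01 = 0.5084 m/day.
In each layer the seepage velocity is v_i = q/n_i, so the layer transit time is t_i = b_i·n_i / q:
  layer 1 (silty sand): t_1 = 9.16 × 0.19 / 0.5084 = 3.423 d
  layer 2 (weathered basalt): t_2 = 4.58 × 0.06 / 0.5084 = 0.5405 d
Total t = Σ t_i = 3.963 days.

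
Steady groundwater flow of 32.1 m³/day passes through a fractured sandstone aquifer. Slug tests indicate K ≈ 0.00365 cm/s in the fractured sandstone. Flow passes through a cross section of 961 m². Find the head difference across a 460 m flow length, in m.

Convert K: 0.00365 cm/s × 864 = 3.154 m/day.
From Q = K·A·i, i = Q / (K·A) = 32.1 / (3.154 × 961.0) = 0.01059.
Head loss Δh = i · L = 0.01059 × 460 = 4.872 m.

4.87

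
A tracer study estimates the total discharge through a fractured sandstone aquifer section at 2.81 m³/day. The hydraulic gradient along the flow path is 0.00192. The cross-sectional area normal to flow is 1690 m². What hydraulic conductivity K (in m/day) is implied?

0.866

Hydraulic gradient i = 0.00192.
From Q = K·A·i, K = Q / (A·i) = 2.81 / (1690 × 0.001920) = 0.8660 m/day.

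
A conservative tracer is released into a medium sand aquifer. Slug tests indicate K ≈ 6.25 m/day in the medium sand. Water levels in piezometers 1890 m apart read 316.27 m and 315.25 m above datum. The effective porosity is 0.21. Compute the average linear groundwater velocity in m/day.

Hydraulic gradient i = (316.27 − 315.25) / 1890 = 1.02 / 1890 = 0.0005397.
Darcy flux q = K · i = 6.250 × 0.0005397 = 0.003373 m/day.
Seepage velocity v = q / n_e = 0.003373 / 0.21 = 0.01606 m/day.

0.0161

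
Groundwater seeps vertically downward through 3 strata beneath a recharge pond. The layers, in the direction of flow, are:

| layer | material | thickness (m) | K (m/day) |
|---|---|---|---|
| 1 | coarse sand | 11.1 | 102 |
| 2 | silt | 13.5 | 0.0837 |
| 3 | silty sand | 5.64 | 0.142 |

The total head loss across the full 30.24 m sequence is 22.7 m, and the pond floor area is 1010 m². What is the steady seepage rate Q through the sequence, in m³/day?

114

Flow is perpendicular to layering, so the layers act in series and the equivalent K is the thickness-weighted harmonic mean.
Total thickness L = 11.1 + 13.5 + 5.64 = 30.24 m.
Σ(b_i/K_i) = 11.1/102 + 13.5/0.0837 + 5.64/0.142 = 201.1 d.
K_eq = L / Σ(b_i/K_i) = 30.24 / 201.1 = 0.1504 m/day.
Q = K_eq · A · (Δh/L) = 0.1504 × 1010 × (22.7/30.24) = 114.0 m³/day.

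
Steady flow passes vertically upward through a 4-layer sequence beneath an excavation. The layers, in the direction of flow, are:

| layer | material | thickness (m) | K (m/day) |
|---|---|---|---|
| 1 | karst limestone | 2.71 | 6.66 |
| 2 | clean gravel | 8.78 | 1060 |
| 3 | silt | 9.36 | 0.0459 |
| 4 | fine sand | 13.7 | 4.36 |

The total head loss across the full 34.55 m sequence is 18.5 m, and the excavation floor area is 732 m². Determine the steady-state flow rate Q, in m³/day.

65.3

Flow is perpendicular to layering, so the layers act in series and the equivalent K is the thickness-weighted harmonic mean.
Total thickness L = 2.71 + 8.78 + 9.36 + 13.7 = 34.55 m.
Σ(b_i/K_i) = 2.71/6.66 + 8.78/1060 + 9.36/0.0459 + 13.7/4.36 = 207.5 d.
K_eq = L / Σ(b_i/K_i) = 34.55 / 207.5 = 0.1665 m/day.
Q = K_eq · A · (Δh/L) = 0.1665 × 732 × (18.5/34.55) = 65.27 m³/day.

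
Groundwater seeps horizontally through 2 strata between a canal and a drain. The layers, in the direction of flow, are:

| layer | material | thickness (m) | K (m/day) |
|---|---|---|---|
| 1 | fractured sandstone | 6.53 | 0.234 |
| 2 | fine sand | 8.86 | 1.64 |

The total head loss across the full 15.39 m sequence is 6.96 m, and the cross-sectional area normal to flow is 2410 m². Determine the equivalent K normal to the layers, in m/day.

0.462

Flow is perpendicular to layering, so the layers act in series and the equivalent K is the thickness-weighted harmonic mean.
Total thickness L = 6.53 + 8.86 = 15.39 m.
Σ(b_i/K_i) = 6.53/0.234 + 8.86/1.64 = 33.31 d.
K_eq = L / Σ(b_i/K_i) = 15.39 / 33.31 = 0.4620 m/day.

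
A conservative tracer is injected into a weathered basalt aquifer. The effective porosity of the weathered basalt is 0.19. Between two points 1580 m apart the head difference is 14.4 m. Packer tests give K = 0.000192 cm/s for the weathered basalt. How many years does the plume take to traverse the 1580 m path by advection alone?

544

Convert K: 0.000192 cm/s × 864 = 0.1659 m/day.
Hydraulic gradient i = Δh / L = 14.4 / 1580 = 0.009114.
Darcy flux q = K · i = 0.1659 × 0.009114 = 0.001512 m/day.
Seepage velocity v = q / n_e = 0.001512 / 0.19 = 0.007957 m/day.
Travel time t = L / v = 1580 / 0.007957 = 1.986e+05 days = 543.6 years.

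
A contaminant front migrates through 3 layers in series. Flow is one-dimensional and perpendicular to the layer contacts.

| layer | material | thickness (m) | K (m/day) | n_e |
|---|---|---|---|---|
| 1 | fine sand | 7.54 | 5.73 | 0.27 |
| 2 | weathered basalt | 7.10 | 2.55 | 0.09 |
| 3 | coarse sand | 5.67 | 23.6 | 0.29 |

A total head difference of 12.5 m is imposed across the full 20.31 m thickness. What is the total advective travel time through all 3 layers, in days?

1.50

With flow normal to the layers, continuity requires the same specific discharge q through every layer.
Σ(b_i/K_i) = 7.54/5.73 + 7.10/2.55 + 5.67/23.6 = 4.340 d.
q = Δh / Σ(b_i/K_i) = 12.5 / 4.340 = 2.880 m/day.
In each layer the seepage velocity is v_i = q/n_i, so the layer transit time is t_i = b_i·n_i / q:
  layer 1 (fine sand): t_1 = 7.54 × 0.27 / 2.880 = 0.7069 d
  layer 2 (weathered basalt): t_2 = 7.10 × 0.09 / 2.880 = 0.2219 d
  layer 3 (coarse sand): t_3 = 5.67 × 0.29 / 2.880 = 0.5710 d
Total t = Σ t_i = 1.500 days.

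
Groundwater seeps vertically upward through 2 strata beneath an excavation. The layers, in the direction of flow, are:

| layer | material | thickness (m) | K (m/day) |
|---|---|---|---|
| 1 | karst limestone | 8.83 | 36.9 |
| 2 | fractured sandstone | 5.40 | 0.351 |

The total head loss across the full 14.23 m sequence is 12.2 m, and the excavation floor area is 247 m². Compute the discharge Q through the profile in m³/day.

193

Flow is perpendicular to layering, so the layers act in series and the equivalent K is the thickness-weighted harmonic mean.
Total thickness L = 8.83 + 5.40 = 14.23 m.
Σ(b_i/K_i) = 8.83/36.9 + 5.40/0.351 = 15.62 d.
K_eq = L / Σ(b_i/K_i) = 14.23 / 15.62 = 0.9108 m/day.
Q = K_eq · A · (Δh/L) = 0.9108 × 247 × (12.2/14.23) = 192.9 m³/day.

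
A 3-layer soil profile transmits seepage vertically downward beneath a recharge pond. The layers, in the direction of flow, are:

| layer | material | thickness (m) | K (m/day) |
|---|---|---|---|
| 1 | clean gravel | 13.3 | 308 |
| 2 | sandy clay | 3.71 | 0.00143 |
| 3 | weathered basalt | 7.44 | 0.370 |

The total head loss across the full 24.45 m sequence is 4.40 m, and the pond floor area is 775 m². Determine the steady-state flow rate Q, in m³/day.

Flow is perpendicular to layering, so the layers act in series and the equivalent K is the thickness-weighted harmonic mean.
Total thickness L = 13.3 + 3.71 + 7.44 = 24.45 m.
Σ(b_i/K_i) = 13.3/308 + 3.71/0.00143 + 7.44/0.370 = 2615 d.
K_eq = L / Σ(b_i/K_i) = 24.45 / 2615 = 0.009351 m/day.
Q = K_eq · A · (Δh/L) = 0.009351 × 775 × (4.40/24.45) = 1.304 m³/day.

1.30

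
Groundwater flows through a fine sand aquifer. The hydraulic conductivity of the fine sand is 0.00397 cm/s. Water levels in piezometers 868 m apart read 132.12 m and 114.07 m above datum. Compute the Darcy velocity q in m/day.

0.0713

Convert K: 0.00397 cm/s × 864 = 3.430 m/day.
Hydraulic gradient i = (132.12 − 114.07) / 868 = 18.05 / 868 = 0.02079.
Specific discharge q = K · i = 3.430 × 0.02079 = 0.07133 m/day.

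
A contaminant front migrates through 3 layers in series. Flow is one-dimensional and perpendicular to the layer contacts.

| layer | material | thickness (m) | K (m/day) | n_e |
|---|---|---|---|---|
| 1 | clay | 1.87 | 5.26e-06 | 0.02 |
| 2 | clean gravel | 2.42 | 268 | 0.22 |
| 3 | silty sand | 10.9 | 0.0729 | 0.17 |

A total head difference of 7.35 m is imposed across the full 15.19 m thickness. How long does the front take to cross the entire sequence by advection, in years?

321

With flow normal to the layers, continuity requires the same specific discharge q through every layer.
Σ(b_i/K_i) = 1.87/5.26e-06 + 2.42/268 + 10.9/0.0729 = 3.557e+05 d.
q = Δh / Σ(b_i/K_i) = 7.35 / 3.557e+05 = 2.067e-05 m/day.
In each layer the seepage velocity is v_i = q/n_i, so the layer transit time is t_i = b_i·n_i / q:
  layer 1 (clay): t_1 = 1.87 × 0.02 / 2.067e-05 = 1810 d
  layer 2 (clean gravel): t_2 = 2.42 × 0.22 / 2.067e-05 = 25763 d
  layer 3 (silty sand): t_3 = 10.9 × 0.17 / 2.067e-05 = 89666 d
Total t = Σ t_i = 1.172e+05 days = 321.0 years.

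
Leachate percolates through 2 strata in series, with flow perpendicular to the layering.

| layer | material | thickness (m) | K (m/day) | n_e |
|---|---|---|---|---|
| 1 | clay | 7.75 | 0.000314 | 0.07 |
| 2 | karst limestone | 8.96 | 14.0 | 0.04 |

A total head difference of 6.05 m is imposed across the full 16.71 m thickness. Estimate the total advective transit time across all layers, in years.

With flow normal to the layers, continuity requires the same specific discharge q through every layer.
Σ(b_i/K_i) = 7.75/0.000314 + 8.96/14.0 = 24682 d.
q = Δh / Σ(b_i/K_i) = 6.05 / 24682 = 0.0002451 m/day.
In each layer the seepage velocity is v_i = q/n_i, so the layer transit time is t_i = b_i·n_i / q:
  layer 1 (clay): t_1 = 7.75 × 0.07 / 0.0002451 = 2213 d
  layer 2 (karst limestone): t_2 = 8.96 × 0.04 / 0.0002451 = 1462 d
Total t = Σ t_i = 3675 days = 10.06 years.

10.1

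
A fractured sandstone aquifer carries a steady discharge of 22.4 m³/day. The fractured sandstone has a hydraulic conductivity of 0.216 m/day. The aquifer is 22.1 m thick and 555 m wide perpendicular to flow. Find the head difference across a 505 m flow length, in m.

Cross-sectional area A = 555 × 22.1 = 12266 m².
From Q = K·A·i, i = Q / (K·A) = 22.4 / (0.2160 × 12266) = 0.008455.
Head loss Δh = i · L = 0.008455 × 505 = 4.270 m.

4.27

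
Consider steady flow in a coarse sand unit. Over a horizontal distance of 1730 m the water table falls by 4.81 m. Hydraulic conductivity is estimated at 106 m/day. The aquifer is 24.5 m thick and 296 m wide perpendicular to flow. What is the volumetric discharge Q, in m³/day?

Cross-sectional area A = 296 × 24.5 = 7252 m².
Hydraulic gradient i = Δh / L = 4.81 / 1730 = 0.002780.
Darcy's law: Q = K · A · i = 106.0 × 7252 × 0.002780 = 2137 m³/day.

2140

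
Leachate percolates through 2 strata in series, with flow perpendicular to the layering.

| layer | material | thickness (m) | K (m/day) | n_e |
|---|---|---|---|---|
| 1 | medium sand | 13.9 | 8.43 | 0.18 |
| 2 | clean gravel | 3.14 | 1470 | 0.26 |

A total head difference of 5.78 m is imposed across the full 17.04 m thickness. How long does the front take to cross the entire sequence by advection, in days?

0.948

With flow normal to the layers, continuity requires the same specific discharge q through every layer.
Σ(b_i/K_i) = 13.9/8.43 + 3.14/1470 = 1.651 d.
q = Δh / Σ(b_i/K_i) = 5.78 / 1.651 = 3.501 m/day.
In each layer the seepage velocity is v_i = q/n_i, so the layer transit time is t_i = b_i·n_i / q:
  layer 1 (medium sand): t_1 = 13.9 × 0.18 / 3.501 = 0.7147 d
  layer 2 (clean gravel): t_2 = 3.14 × 0.26 / 3.501 = 0.2332 d
Total t = Σ t_i = 0.9479 days.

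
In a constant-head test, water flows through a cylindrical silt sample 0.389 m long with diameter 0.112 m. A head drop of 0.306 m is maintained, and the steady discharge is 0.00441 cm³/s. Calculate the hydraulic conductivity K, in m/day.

Cross-sectional area A = π·(d/2)² = π × (0.112/2)² = 0.009852 m².
Convert discharge: 0.00441 cm³/s = 4.410e-09 m³/s.
Darcy's law rearranged: K = Q·L / (A·Δh) = 4.410e-09 × 0.389 / (0.009852 × 0.306) = 5.690e-07 m/s = 0.04916 m/day.

0.0492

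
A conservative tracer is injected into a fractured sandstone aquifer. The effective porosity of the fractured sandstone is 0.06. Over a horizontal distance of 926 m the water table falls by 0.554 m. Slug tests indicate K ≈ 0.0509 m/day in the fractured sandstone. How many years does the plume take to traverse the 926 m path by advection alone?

Hydraulic gradient i = Δh / L = 0.554 / 926 = 0.0005983.
Darcy flux q = K · i = 0.05090 × 0.0005983 = 3.045e-05 m/day.
Seepage velocity v = q / n_e = 3.045e-05 / 0.06 = 0.0005075 m/day.
Travel time t = L / v = 926 / 0.0005075 = 1.825e+06 days = 4995 years.

5000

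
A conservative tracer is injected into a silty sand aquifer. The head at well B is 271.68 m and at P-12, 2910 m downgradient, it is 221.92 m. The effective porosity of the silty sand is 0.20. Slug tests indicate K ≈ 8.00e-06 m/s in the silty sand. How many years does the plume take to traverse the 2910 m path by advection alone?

135

Convert K: 8.00e-06 m/s × 86400 = 0.6912 m/day.
Hydraulic gradient i = (271.68 − 221.92) / 2910 = 49.76 / 2910 = 0.01710.
Darcy flux q = K · i = 0.6912 × 0.01710 = 0.01182 m/day.
Seepage velocity v = q / n_e = 0.01182 / 0.20 = 0.05910 m/day.
Travel time t = L / v = 2910 / 0.05910 = 49242 days = 134.8 years.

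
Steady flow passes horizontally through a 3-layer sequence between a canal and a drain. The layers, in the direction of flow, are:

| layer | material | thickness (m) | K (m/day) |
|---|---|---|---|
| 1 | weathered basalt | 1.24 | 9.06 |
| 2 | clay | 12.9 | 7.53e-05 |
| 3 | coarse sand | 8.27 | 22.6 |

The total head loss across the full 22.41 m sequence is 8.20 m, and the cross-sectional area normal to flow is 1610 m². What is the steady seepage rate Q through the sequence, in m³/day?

Flow is perpendicular to layering, so the layers act in series and the equivalent K is the thickness-weighted harmonic mean.
Total thickness L = 1.24 + 12.9 + 8.27 = 22.41 m.
Σ(b_i/K_i) = 1.24/9.06 + 12.9/7.53e-05 + 8.27/22.6 = 1.713e+05 d.
K_eq = L / Σ(b_i/K_i) = 22.41 / 1.713e+05 = 0.0001308 m/day.
Q = K_eq · A · (Δh/L) = 0.0001308 × 1610 × (8.20/22.41) = 0.07706 m³/day.

0.0771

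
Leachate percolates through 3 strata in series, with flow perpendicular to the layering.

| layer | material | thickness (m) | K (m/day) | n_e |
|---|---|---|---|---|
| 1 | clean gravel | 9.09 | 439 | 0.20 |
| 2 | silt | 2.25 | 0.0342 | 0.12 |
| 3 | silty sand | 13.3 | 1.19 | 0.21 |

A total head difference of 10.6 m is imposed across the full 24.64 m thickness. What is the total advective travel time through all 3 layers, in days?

35.5

With flow normal to the layers, continuity requires the same specific discharge q through every layer.
Σ(b_i/K_i) = 9.09/439 + 2.25/0.0342 + 13.3/1.19 = 76.99 d.
q = Δh / Σ(b_i/K_i) = 10.6 / 76.99 = 0.1377 m/day.
In each layer the seepage velocity is v_i = q/n_i, so the layer transit time is t_i = b_i·n_i / q:
  layer 1 (clean gravel): t_1 = 9.09 × 0.20 / 0.1377 = 13.20 d
  layer 2 (silt): t_2 = 2.25 × 0.12 / 0.1377 = 1.961 d
  layer 3 (silty sand): t_3 = 13.3 × 0.21 / 0.1377 = 20.29 d
Total t = Σ t_i = 35.45 days.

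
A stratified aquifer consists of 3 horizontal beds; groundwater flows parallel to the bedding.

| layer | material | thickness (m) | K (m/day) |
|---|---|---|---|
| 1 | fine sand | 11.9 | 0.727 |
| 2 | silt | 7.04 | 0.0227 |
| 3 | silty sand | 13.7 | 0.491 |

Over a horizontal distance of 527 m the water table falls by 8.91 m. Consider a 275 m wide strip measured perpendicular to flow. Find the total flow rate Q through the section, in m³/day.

72.2

Flow is parallel to layering, so each bed carries its own Darcy discharge and the transmissivities add.
Σ(K_i·b_i) = 0.727×11.9 + 0.0227×7.04 + 0.491×13.7 = 15.54 m²/day.
Hydraulic gradient i = Δh / L = 8.91 / 527 = 0.01691.
Q = Σ(K_i·b_i) · W · i = 15.54 × 275 × 0.01691 = 72.24 m³/day.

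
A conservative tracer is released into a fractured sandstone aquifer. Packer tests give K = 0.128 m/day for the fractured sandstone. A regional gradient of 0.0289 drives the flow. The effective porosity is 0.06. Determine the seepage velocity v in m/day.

0.0617

Hydraulic gradient i = 0.0289.
Darcy flux q = K · i = 0.1280 × 0.02890 = 0.003699 m/day.
Seepage velocity v = q / n_e = 0.003699 / 0.06 = 0.06165 m/day.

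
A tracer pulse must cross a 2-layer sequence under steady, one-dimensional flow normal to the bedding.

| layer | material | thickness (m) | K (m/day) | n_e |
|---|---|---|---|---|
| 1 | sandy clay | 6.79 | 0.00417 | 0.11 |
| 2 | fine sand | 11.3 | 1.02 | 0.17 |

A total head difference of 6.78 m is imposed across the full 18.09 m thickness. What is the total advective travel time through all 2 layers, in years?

With flow normal to the layers, continuity requires the same specific discharge q through every layer.
Σ(b_i/K_i) = 6.79/0.00417 + 11.3/1.02 = 1639 d.
q = Δh / Σ(b_i/K_i) = 6.78 / 1639 = 0.004136 m/day.
In each layer the seepage velocity is v_i = q/n_i, so the layer transit time is t_i = b_i·n_i / q:
  layer 1 (sandy clay): t_1 = 6.79 × 0.11 / 0.004136 = 180.6 d
  layer 2 (fine sand): t_2 = 11.3 × 0.17 / 0.004136 = 464.5 d
Total t = Σ t_i = 645.1 days = 1.766 years.

1.77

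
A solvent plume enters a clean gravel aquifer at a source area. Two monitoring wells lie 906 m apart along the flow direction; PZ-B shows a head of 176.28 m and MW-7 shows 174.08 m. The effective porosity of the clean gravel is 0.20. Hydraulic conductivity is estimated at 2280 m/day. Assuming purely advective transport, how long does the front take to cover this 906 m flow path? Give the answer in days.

Hydraulic gradient i = (176.28 − 174.08) / 906 = 2.2 / 906 = 0.002428.
Darcy flux q = K · i = 2280 × 0.002428 = 5.536 m/day.
Seepage velocity v = q / n_e = 5.536 / 0.20 = 27.68 m/day.
Travel time t = L / v = 906 / 27.68 = 32.73 days.

32.7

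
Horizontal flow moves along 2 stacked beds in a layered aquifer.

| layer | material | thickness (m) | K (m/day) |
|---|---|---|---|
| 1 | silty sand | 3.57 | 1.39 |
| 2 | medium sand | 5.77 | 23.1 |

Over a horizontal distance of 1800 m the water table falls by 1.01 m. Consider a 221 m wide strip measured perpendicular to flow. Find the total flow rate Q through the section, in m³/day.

17.1

Flow is parallel to layering, so each bed carries its own Darcy discharge and the transmissivities add.
Σ(K_i·b_i) = 1.39×3.57 + 23.1×5.77 = 138.2 m²/day.
Hydraulic gradient i = Δh / L = 1.01 / 1800 = 0.0005611.
Q = Σ(K_i·b_i) · W · i = 138.2 × 221 × 0.0005611 = 17.14 m³/day.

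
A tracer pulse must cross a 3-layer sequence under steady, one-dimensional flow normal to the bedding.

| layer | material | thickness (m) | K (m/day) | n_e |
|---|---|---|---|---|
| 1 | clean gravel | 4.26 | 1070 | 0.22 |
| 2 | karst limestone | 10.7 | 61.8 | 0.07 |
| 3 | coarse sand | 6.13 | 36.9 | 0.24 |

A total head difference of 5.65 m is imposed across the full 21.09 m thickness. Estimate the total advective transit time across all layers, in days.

With flow normal to the layers, continuity requires the same specific discharge q through every layer.
Σ(b_i/K_i) = 4.26/1070 + 10.7/61.8 + 6.13/36.9 = 0.3432 d.
q = Δh / Σ(b_i/K_i) = 5.65 / 0.3432 = 16.46 m/day.
In each layer the seepage velocity is v_i = q/n_i, so the layer transit time is t_i = b_i·n_i / q:
  layer 1 (clean gravel): t_1 = 4.26 × 0.22 / 16.46 = 0.05694 d
  layer 2 (karst limestone): t_2 = 10.7 × 0.07 / 16.46 = 0.04550 d
  layer 3 (coarse sand): t_3 = 6.13 × 0.24 / 16.46 = 0.08938 d
Total t = Σ t_i = 0.1918 days.

0.192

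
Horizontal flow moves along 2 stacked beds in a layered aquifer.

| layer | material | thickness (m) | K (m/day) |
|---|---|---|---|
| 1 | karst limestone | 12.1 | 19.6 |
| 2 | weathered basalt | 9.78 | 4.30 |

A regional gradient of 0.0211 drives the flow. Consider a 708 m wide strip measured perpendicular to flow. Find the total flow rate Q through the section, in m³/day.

Flow is parallel to layering, so each bed carries its own Darcy discharge and the transmissivities add.
Σ(K_i·b_i) = 19.6×12.1 + 4.30×9.78 = 279.2 m²/day.
Hydraulic gradient i = 0.0211.
Q = Σ(K_i·b_i) · W · i = 279.2 × 708 × 0.02110 = 4171 m³/day.

4170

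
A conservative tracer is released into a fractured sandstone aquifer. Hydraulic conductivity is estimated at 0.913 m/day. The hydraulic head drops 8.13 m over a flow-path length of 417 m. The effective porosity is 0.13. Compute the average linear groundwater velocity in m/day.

0.137

Hydraulic gradient i = Δh / L = 8.13 / 417 = 0.01950.
Darcy flux q = K · i = 0.9130 × 0.01950 = 0.01780 m/day.
Seepage velocity v = q / n_e = 0.01780 / 0.13 = 0.1369 m/day.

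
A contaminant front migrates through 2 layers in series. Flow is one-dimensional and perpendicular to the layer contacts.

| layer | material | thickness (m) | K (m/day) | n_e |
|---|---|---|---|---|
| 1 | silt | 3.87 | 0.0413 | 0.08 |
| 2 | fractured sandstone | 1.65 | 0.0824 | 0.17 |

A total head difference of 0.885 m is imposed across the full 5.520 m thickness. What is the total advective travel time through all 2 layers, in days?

With flow normal to the layers, continuity requires the same specific discharge q through every layer.
Σ(b_i/K_i) = 3.87/0.0413 + 1.65/0.0824 = 113.7 d.
q = Δh / Σ(b_i/K_i) = 0.885 / 113.7 = 0.007782 m/day.
In each layer the seepage velocity is v_i = q/n_i, so the layer transit time is t_i = b_i·n_i / q:
  layer 1 (silt): t_1 = 3.87 × 0.08 / 0.007782 = 39.79 d
  layer 2 (fractured sandstone): t_2 = 1.65 × 0.17 / 0.007782 = 36.05 d
Total t = Σ t_i = 75.83 days.

75.8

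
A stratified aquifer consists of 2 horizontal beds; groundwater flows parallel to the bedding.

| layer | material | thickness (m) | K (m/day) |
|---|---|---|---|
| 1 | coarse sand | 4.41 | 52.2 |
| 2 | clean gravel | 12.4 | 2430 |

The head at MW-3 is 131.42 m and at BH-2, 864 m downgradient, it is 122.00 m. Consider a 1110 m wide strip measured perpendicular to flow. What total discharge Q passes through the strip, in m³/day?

Flow is parallel to layering, so each bed carries its own Darcy discharge and the transmissivities add.
Σ(K_i·b_i) = 52.2×4.41 + 2430×12.4 = 30362 m²/day.
Hydraulic gradient i = (131.42 − 122.00) / 864 = 9.42 / 864 = 0.01090.
Q = Σ(K_i·b_i) · W · i = 30362 × 1110 × 0.01090 = 3.674e+05 m³/day.

367000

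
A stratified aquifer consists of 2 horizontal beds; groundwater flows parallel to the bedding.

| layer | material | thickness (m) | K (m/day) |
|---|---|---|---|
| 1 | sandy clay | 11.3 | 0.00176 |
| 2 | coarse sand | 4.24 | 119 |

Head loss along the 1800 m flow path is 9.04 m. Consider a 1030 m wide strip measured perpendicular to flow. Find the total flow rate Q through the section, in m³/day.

Flow is parallel to layering, so each bed carries its own Darcy discharge and the transmissivities add.
Σ(K_i·b_i) = 0.00176×11.3 + 119×4.24 = 504.6 m²/day.
Hydraulic gradient i = Δh / L = 9.04 / 1800 = 0.005022.
Q = Σ(K_i·b_i) · W · i = 504.6 × 1030 × 0.005022 = 2610 m³/day.

2610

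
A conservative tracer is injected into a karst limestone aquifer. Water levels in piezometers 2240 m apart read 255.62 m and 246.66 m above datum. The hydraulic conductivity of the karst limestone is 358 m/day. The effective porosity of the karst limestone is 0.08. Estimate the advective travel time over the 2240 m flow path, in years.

0.343

Hydraulic gradient i = (255.62 − 246.66) / 2240 = 8.96 / 2240 = 0.004000.
Darcy flux q = K · i = 358.0 × 0.004000 = 1.432 m/day.
Seepage velocity v = q / n_e = 1.432 / 0.08 = 17.90 m/day.
Travel time t = L / v = 2240 / 17.90 = 125.1 days = 0.3426 years.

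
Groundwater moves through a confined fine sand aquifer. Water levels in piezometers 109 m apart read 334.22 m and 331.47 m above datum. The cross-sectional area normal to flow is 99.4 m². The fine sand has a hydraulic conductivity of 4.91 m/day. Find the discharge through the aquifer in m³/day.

Hydraulic gradient i = (334.22 − 331.47) / 109 = 2.75 / 109 = 0.02523.
Darcy's law: Q = K · A · i = 4.910 × 99.40 × 0.02523 = 12.31 m³/day.

12.3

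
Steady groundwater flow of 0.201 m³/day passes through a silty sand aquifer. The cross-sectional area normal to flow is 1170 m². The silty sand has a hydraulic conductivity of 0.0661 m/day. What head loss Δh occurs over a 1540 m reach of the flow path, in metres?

4.00

From Q = K·A·i, i = Q / (K·A) = 0.201 / (0.06610 × 1170) = 0.002599.
Head loss Δh = i · L = 0.002599 × 1540 = 4.002 m.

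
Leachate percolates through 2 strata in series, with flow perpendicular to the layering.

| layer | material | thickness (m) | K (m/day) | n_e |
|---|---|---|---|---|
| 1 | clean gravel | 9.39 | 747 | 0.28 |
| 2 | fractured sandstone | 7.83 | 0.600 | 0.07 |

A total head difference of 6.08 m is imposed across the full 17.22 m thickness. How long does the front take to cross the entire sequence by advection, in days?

With flow normal to the layers, continuity requires the same specific discharge q through every layer.
Σ(b_i/K_i) = 9.39/747 + 7.83/0.600 = 13.06 d.
q = Δh / Σ(b_i/K_i) = 6.08 / 13.06 = 0.4655 m/day.
In each layer the seepage velocity is v_i = q/n_i, so the layer transit time is t_i = b_i·n_i / q:
  layer 1 (clean gravel): t_1 = 9.39 × 0.28 / 0.4655 = 5.649 d
  layer 2 (fractured sandstone): t_2 = 7.83 × 0.07 / 0.4655 = 1.178 d
Total t = Σ t_i = 6.826 days.

6.83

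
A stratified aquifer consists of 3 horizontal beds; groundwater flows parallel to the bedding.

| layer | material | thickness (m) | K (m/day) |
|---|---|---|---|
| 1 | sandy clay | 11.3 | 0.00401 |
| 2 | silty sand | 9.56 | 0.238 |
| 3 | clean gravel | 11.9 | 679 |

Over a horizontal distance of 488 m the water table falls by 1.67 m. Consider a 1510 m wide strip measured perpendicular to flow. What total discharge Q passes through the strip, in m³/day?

41800

Flow is parallel to layering, so each bed carries its own Darcy discharge and the transmissivities add.
Σ(K_i·b_i) = 0.00401×11.3 + 0.238×9.56 + 679×11.9 = 8082 m²/day.
Hydraulic gradient i = Δh / L = 1.67 / 488 = 0.003422.
Q = Σ(K_i·b_i) · W · i = 8082 × 1510 × 0.003422 = 41765 m³/day.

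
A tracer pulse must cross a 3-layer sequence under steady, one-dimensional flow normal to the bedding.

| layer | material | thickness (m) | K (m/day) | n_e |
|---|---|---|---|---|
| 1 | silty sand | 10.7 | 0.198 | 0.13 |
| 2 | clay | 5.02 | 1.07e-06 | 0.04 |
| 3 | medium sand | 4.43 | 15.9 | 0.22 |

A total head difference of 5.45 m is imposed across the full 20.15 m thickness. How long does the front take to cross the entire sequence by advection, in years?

With flow normal to the layers, continuity requires the same specific discharge q through every layer.
Σ(b_i/K_i) = 10.7/0.198 + 5.02/1.07e-06 + 4.43/15.9 = 4.692e+06 d.
q = Δh / Σ(b_i/K_i) = 5.45 / 4.692e+06 = 1.162e-06 m/day.
In each layer the seepage velocity is v_i = q/n_i, so the layer transit time is t_i = b_i·n_i / q:
  layer 1 (silty sand): t_1 = 10.7 × 0.13 / 1.162e-06 = 1.197e+06 d
  layer 2 (clay): t_2 = 5.02 × 0.04 / 1.162e-06 = 1.729e+05 d
  layer 3 (medium sand): t_3 = 4.43 × 0.22 / 1.162e-06 = 8.390e+05 d
Total t = Σ t_i = 2.209e+06 days = 6049 years.

6050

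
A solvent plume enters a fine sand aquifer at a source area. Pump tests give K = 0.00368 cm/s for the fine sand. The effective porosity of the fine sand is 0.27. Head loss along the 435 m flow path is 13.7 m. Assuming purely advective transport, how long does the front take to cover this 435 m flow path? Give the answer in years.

Convert K: 0.00368 cm/s × 864 = 3.180 m/day.
Hydraulic gradient i = Δh / L = 13.7 / 435 = 0.03149.
Darcy flux q = K · i = 3.180 × 0.03149 = 0.1001 m/day.
Seepage velocity v = q / n_e = 0.1001 / 0.27 = 0.3709 m/day.
Travel time t = L / v = 435 / 0.3709 = 1173 days = 3.211 years.

3.21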